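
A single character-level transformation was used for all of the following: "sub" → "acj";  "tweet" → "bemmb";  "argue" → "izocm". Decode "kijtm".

cable

Compare letters: s→a is +8, u→c is +8, b→j is +8 — a constant shift. This is a Caesar cipher with shift 8.
Reversing it on kijtm: k−8=c, i−8=a, j−8=b, t−8=l, m−8=e.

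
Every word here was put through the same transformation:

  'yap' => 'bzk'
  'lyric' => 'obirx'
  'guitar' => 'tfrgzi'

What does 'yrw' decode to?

Each pair mirrors across the alphabet (y↔b, a↔z, p↔k): positions sum to 25. Letters are reflected about the middle of the alphabet (position → 25−position): Atbash.
Undoing it on yrw: y↔b, r↔i, w↔d.

bid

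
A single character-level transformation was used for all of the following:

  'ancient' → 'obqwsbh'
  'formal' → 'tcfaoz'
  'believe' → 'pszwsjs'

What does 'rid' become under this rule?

fwr

Compare letters: a→o is +14, n→b is +14, c→q is +14 — a constant shift. It's a constant shift of +14 (ROT14).
Applying it to rid: r+14=f, i+14=w, d+14=r.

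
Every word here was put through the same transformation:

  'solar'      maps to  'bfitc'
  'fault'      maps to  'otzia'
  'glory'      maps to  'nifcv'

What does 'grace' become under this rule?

Each letter's alphabet position (a=0..z=25) is mapped through 25·x+19 mod 26 — an affine cipher.
For grace: g(6)→25·6+19≡13=n; r(17)→25·17+19≡2=c; a(0)→25·0+19≡19=t; c(2)→25·2+19≡17=r; e(4)→25·4+19≡15=p (all mod 26).

nctrp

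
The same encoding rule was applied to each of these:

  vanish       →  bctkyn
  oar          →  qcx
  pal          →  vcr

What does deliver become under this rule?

jgrkbgx

The shift depends on letter class: consonant v→b is +6, but vowel a→c is +2. Vowels shift forward by 2 and consonants shift forward by 6.
For deliver: d(cons)+6=j, e(vowel)+2=g, l(cons)+6=r, i(vowel)+2=k, v(cons)+6=b, e(vowel)+2=g, r(cons)+6=x.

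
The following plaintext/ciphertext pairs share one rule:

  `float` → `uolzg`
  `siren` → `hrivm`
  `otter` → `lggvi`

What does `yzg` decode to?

bat

Each pair mirrors across the alphabet (f↔u, l↔o, o↔l): positions sum to 25. This is the alphabet-reversal cipher (Atbash): a becomes z, b becomes y, etc.
Undoing it on yzg: y↔b, z↔a, g↔t.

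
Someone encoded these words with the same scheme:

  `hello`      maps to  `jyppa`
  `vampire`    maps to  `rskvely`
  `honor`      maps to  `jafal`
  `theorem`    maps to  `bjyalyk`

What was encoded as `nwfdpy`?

bundle

This is an affine cipher: with a=0,…,z=25, each position x becomes (21x+18) mod 26.
Reversing it on nwfdpy: n(13)→5·(13−18)≡1=b; w(22)→5·(22−18)≡20=u; f(5)→5·(5−18)≡13=n; d(3)→5·(3−18)≡3=d; p(15)→5·(15−18)≡11=l; y(24)→5·(24−18)≡4=e (all mod 26).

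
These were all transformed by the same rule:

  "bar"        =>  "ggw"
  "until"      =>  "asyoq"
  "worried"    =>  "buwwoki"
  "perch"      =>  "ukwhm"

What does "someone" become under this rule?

The shift depends on letter class: consonant b→g is +5, but vowel a→g is +6. Two shifts are in play — +6 for a/e/i/o/u, +5 for every other letter.
Applying it to someone: s(cons)+5=x, o(vowel)+6=u, m(cons)+5=r, e(vowel)+6=k, o(vowel)+6=u, n(cons)+5=s, e(vowel)+6=k.

xurkusk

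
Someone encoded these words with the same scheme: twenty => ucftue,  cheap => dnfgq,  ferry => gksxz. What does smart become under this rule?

It's a Vigenère-style cipher with numeric key [1,6]: position i shifts by key[i mod 2].
Applying it to smart: s+1=t, m+6=s, a+1=b, r+6=x, t+1=u.

tsbxu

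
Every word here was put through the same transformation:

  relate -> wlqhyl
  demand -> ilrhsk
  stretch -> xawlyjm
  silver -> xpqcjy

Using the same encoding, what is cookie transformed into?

hvtrnl

Shifts by position in relate: pos 0: r→w (+5), pos 1: e→l (+7), pos 2: l→q (+5), pos 3: a→h (+7) — repeating every 2. It's a Vigenère-style cipher with numeric key [5,7]: position i shifts by key[i mod 2].
On cookie: c+5=h, o+7=v, o+5=t, k+7=r, i+5=n, e+7=l.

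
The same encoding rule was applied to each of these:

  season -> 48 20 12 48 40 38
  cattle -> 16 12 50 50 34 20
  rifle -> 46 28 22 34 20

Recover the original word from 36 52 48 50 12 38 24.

mustang

s(#19)→48 and e(#5)→20: differences scale by 2, so n = 2·pos + 10. The formula is n = 2×(alphabet index, a=1) + 10.
Decoding 36 52 48 50 12 38 24: 36→(36−10)÷2=13=m, 52→(52−10)÷2=21=u, 48→(48−10)÷2=19=s, 50→(50−10)÷2=20=t, 12→(12−10)÷2=1=a, 38→(38−10)÷2=14=n, 24→(24−10)÷2=7=g.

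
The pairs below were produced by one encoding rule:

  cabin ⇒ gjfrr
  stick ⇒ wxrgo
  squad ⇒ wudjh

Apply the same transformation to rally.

vjppc

The shift depends on letter class: consonant c→g is +4, but vowel a→j is +9. Vowels shift forward by 9 and consonants shift forward by 4.
For rally: r(cons)+4=v, a(vowel)+9=j, l(cons)+4=p, l(cons)+4=p, y(cons)+4=c.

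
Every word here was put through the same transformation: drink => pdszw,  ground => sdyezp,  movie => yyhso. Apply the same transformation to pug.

bes

The shift depends on letter class: consonant d→p is +12, but vowel i→s is +10. The rule splits by letter class: vowels +10, consonants +12.
Applying it to pug: p(cons)+12=b, u(vowel)+10=e, g(cons)+12=s.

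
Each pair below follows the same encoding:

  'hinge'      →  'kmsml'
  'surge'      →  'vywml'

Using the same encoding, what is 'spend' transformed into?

vtjtk

In hinge: h→k is +3, i→m is +4, n→s is +5, g→m is +6 — the shift increases by 1 each position. The shift increases by 1 at each position, starting from +3: 3, 4, 5, ….
On spend: s+3=v, p+4=t, e+5=j, n+6=t, d+7=k.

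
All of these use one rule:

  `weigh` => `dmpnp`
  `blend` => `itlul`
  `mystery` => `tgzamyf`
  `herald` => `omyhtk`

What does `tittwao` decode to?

Shifts by position in weigh: pos 0: w→d (+7), pos 1: e→m (+8), pos 2: i→p (+7), pos 3: g→n (+7), pos 4: h→p (+8) — repeating every 3. A repeating key of period 3 is used — shifts +7, +8, +7 over and over.
Decoding tittwao: t−7=m, i−8=a, t−7=m, t−7=m, w−8=o, a−7=t, o−7=h.

mammoth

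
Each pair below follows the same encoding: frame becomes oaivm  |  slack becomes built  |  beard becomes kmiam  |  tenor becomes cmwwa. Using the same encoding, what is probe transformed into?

yawkm

The rule splits by letter class: vowels +8, consonants +9.
Applying it to probe: p(cons)+9=y, r(cons)+9=a, o(vowel)+8=w, b(cons)+9=k, e(vowel)+8=m.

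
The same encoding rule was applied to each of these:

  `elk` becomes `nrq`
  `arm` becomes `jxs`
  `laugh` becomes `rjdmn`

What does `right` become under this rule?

xrmnz

The shift depends on letter class: consonant l→r is +6, but vowel e→n is +9. Two shifts are in play — +9 for a/e/i/o/u, +6 for every other letter.
On right: r(cons)+6=x, i(vowel)+9=r, g(cons)+6=m, h(cons)+6=n, t(cons)+6=z.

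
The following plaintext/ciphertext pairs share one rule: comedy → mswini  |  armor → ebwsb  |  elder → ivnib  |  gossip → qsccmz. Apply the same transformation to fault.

peyvd

Vowels shift forward by 4 and consonants shift forward by 10.
Applying it to fault: f(cons)+10=p, a(vowel)+4=e, u(vowel)+4=y, l(cons)+10=v, t(cons)+10=d.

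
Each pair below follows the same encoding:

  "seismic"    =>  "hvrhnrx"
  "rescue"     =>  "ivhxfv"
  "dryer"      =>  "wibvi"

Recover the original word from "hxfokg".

sculpt

Each pair mirrors across the alphabet (s↔h, e↔v, i↔r): positions sum to 25. Each letter is replaced by its mirror in the alphabet: a↔z, b↔y, c↔x, and so on (the Atbash cipher).
Undoing it on hxfokg: h↔s, x↔c, f↔u, o↔l, k↔p, g↔t.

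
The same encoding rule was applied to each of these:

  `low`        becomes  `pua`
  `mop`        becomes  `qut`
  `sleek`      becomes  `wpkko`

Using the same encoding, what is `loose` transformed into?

puuwk

The shift depends on letter class: consonant l→p is +4, but vowel o→u is +6. Two shifts are in play — +6 for a/e/i/o/u, +4 for every other letter.
On loose: l(cons)+4=p, o(vowel)+6=u, o(vowel)+6=u, s(cons)+4=w, e(vowel)+6=k.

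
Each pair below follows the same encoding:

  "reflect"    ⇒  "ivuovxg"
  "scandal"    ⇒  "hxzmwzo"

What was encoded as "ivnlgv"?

remote

Each pair mirrors across the alphabet (r↔i, e↔v, f↔u): positions sum to 25. This is the alphabet-reversal cipher (Atbash): a becomes z, b becomes y, etc.
Reversing it on ivnlgv: i↔r, v↔e, n↔m, l↔o, g↔t, v↔e.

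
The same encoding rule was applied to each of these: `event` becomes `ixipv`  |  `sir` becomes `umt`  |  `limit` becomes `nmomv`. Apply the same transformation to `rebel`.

tidin

The shift depends on letter class: consonant v→x is +2, but vowel e→i is +4. Two shifts are in play — +4 for a/e/i/o/u, +2 for every other letter.
For rebel: r(cons)+2=t, e(vowel)+4=i, b(cons)+2=d, e(vowel)+4=i, l(cons)+2=n.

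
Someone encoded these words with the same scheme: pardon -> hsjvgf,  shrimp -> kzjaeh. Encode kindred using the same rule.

Compare letters: p→h is +18, a→s is +18, r→j is +18 — a constant shift. It's a constant shift of +18 (ROT18).
Applying it to kindred: k+18=c, i+18=a, n+18=f, d+18=v, r+18=j, e+18=w, d+18=v.

cafvjwv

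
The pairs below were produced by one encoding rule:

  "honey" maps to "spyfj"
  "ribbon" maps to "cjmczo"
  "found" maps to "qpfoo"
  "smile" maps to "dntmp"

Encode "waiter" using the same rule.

A repeating key of period 2 is used — shifts +11, +1 over and over.
For waiter: w+11=h, a+1=b, i+11=t, t+1=u, e+11=p, r+1=s.

hbtups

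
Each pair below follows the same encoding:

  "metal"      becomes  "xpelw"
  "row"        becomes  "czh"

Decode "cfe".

It's a constant shift of +11 (ROT11).
Undoing it on cfe: c−11=r, f−11=u, e−11=t.

rut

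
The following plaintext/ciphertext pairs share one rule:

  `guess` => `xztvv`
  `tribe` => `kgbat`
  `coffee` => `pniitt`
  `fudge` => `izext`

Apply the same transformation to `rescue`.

g(6)→x(23) and u(20)→z(25) fit y≡15x+11 (mod 26); the inverse of 15 mod 26 is 7. This is an affine cipher: with a=0,…,z=25, each position x becomes (15x+11) mod 26.
Applying it to rescue: r(17)→15·17+11≡6=g; e(4)→15·4+11≡19=t; s(18)→15·18+11≡21=v; c(2)→15·2+11≡15=p; u(20)→15·20+11≡25=z; e(4)→15·4+11≡19=t (all mod 26).

gtvpzt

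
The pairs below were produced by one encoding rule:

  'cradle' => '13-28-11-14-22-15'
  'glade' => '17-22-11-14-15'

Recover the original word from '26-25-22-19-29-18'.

Letters become their 1-based position plus 10 (so a→11, b→12, …).
Decoding 26-25-22-19-29-18: 26→(26−10)÷1=16=p, 25→(25−10)÷1=15=o, 22→(22−10)÷1=12=l, 19→(19−10)÷1=9=i, 29→(29−10)÷1=19=s, 18→(18−10)÷1=8=h.

polish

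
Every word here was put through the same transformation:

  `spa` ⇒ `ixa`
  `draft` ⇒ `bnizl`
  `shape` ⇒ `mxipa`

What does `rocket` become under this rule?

Two steps: reverse the string, then apply a Caesar shift of +8.
On rocket: reverse → tekcor; then shift: t+8=b, e+8=m, k+8=s, c+8=k, o+8=w, r+8=z.

bmskwz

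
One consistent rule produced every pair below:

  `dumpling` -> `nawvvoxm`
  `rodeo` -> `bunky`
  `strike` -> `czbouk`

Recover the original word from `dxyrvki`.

trolley

Shifts by position in dumpling: pos 0: d→n (+10), pos 1: u→a (+6), pos 2: m→w (+10), pos 3: p→v (+6) — repeating every 2. It's a Vigenère-style cipher with numeric key [10,6]: position i shifts by key[i mod 2].
Decoding dxyrvki: d−10=t, x−6=r, y−10=o, r−6=l, v−10=l, k−6=e, i−10=y.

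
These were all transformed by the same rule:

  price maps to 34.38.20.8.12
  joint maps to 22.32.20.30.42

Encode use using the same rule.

The formula is n = 2×(alphabet index, a=1) + 2.
Applying it to use: u=21→44, s=19→40, e=5→12.

44.40.12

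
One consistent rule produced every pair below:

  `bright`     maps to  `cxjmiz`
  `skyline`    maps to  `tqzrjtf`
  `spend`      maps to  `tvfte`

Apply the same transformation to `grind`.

Shifts by position in bright: pos 0: b→c (+1), pos 1: r→x (+6), pos 2: i→j (+1), pos 3: g→m (+6) — repeating every 2. A repeating key of period 2 is used — shifts +1, +6 over and over.
On grind: g+1=h, r+6=x, i+1=j, n+6=t, d+1=e.

hxjte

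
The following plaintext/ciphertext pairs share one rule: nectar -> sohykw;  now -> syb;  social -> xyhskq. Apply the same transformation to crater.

hwkyow

The shift depends on letter class: consonant n→s is +5, but vowel e→o is +10. Two shifts are in play — +10 for a/e/i/o/u, +5 for every other letter.
On crater: c(cons)+5=h, r(cons)+5=w, a(vowel)+10=k, t(cons)+5=y, e(vowel)+10=o, r(cons)+5=w.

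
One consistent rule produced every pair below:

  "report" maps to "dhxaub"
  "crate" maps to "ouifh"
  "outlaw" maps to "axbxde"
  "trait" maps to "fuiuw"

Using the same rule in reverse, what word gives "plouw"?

digit

Shifts by position in report: pos 0: r→d (+12), pos 1: e→h (+3), pos 2: p→x (+8), pos 3: o→a (+12), pos 4: r→u (+3), pos 5: t→b (+8) — repeating every 3. It's a Vigenère-style cipher with numeric key [12,3,8]: position i shifts by key[i mod 3].
Reversing it on plouw: p−12=d, l−3=i, o−8=g, u−12=i, w−3=t.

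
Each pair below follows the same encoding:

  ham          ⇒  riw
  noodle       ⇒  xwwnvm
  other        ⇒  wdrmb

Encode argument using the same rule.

The shift depends on letter class: consonant h→r is +10, but vowel a→i is +8. Vowels shift forward by 8 and consonants shift forward by 10.
For argument: a(vowel)+8=i, r(cons)+10=b, g(cons)+10=q, u(vowel)+8=c, m(cons)+10=w, e(vowel)+8=m, n(cons)+10=x, t(cons)+10=d.

ibqcwmxd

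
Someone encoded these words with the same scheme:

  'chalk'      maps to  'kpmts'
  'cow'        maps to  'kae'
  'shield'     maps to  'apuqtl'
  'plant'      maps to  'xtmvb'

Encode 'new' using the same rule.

vqe

The shift depends on letter class: consonant c→k is +8, but vowel a→m is +12. Two shifts are in play — +12 for a/e/i/o/u, +8 for every other letter.
For new: n(cons)+8=v, e(vowel)+12=q, w(cons)+8=e.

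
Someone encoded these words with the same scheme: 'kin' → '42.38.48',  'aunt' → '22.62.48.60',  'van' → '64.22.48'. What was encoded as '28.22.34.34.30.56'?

k(#11)→42 and i(#9)→38: differences scale by 2, so n = 2·pos + 20. The formula is n = 2×(alphabet index, a=1) + 20.
Undoing it on 28.22.34.34.30.56: 28→(28−20)÷2=4=d, 22→(22−20)÷2=1=a, 34→(34−20)÷2=7=g, 34→(34−20)÷2=7=g, 30→(30−20)÷2=5=e, 56→(56−20)÷2=18=r.

dagger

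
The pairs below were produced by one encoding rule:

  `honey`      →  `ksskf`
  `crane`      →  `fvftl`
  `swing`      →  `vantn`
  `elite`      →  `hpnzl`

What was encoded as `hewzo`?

Letter i (0-indexed) is shifted by i+3, so successive shifts are 3, 4, 5, ….
Reversing it on hewzo: h−3=e, e−4=a, w−5=r, z−6=t, o−7=h.

earth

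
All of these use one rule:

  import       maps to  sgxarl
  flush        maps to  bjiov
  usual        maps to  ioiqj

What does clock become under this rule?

kjakm

Each letter's alphabet position (a=0..z=25) is mapped through 23·x+16 mod 26 — an affine cipher.
On clock: c(2)→23·2+16≡10=k; l(11)→23·11+16≡9=j; o(14)→23·14+16≡0=a; c(2)→23·2+16≡10=k; k(10)→23·10+16≡12=m (all mod 26).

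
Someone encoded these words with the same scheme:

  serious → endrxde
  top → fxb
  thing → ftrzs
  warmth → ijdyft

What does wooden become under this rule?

The shift depends on letter class: consonant s→e is +12, but vowel e→n is +9. Two shifts are in play — +9 for a/e/i/o/u, +12 for every other letter.
On wooden: w(cons)+12=i, o(vowel)+9=x, o(vowel)+9=x, d(cons)+12=p, e(vowel)+9=n, n(cons)+12=z.

ixxpnz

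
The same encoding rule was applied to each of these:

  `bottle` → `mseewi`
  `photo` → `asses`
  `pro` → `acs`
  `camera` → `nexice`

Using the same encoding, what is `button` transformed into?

myeesy

The shift depends on letter class: consonant b→m is +11, but vowel o→s is +4. Two shifts are in play — +4 for a/e/i/o/u, +11 for every other letter.
For button: b(cons)+11=m, u(vowel)+4=y, t(cons)+11=e, t(cons)+11=e, o(vowel)+4=s, n(cons)+11=y.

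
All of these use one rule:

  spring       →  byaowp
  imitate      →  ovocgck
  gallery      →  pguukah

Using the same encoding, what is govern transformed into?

puekaw

The shift depends on letter class: consonant s→b is +9, but vowel i→o is +6. Vowels shift forward by 6 and consonants shift forward by 9.
For govern: g(cons)+9=p, o(vowel)+6=u, v(cons)+9=e, e(vowel)+6=k, r(cons)+9=a, n(cons)+9=w.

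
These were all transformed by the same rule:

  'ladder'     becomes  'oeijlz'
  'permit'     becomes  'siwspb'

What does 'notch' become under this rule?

qsyio

Each letter shifts forward by (position + 3), i.e. 3, 4, 5, … — the shift grows by one for each successive letter.
For notch: n+3=q, o+4=s, t+5=y, c+6=i, h+7=o.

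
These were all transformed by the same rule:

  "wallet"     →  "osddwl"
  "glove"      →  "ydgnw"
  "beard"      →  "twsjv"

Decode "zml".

Compare letters: w→o is +18, a→s is +18, l→d is +18 — a constant shift. It's a constant shift of +18 (ROT18).
Decoding zml: z−18=h, m−18=u, l−18=t.

hut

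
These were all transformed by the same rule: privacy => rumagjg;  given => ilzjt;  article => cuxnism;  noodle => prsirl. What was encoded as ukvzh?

shrub

In privacy: p→r is +2, r→u is +3, i→m is +4, v→a is +5 — the shift increases by 1 each position. Letter i (0-indexed) is shifted by i+2, so successive shifts are 2, 3, 4, ….
Reversing it on ukvzh: u−2=s, k−3=h, v−4=r, z−5=u, h−6=b.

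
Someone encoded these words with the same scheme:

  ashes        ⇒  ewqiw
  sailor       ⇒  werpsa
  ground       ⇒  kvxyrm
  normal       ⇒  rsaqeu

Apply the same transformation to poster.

Shifts by position in ashes: pos 0: a→e (+4), pos 1: s→w (+4), pos 2: h→q (+9), pos 3: e→i (+4), pos 4: s→w (+4) — repeating every 3. The shifts repeat in a cycle of length 3: positions 0,1,… shift by +4, +4, +9, then the pattern repeats.
On poster: p+4=t, o+4=s, s+9=b, t+4=x, e+4=i, r+9=a.

tsbxia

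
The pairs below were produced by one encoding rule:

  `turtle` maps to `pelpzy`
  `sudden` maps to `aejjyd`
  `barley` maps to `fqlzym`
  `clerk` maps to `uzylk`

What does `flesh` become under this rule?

nzyar

t(19)→p(15) and u(20)→e(4) fit y≡15x+16 (mod 26); the inverse of 15 mod 26 is 7. Each letter's alphabet position (a=0..z=25) is mapped through 15·x+16 mod 26 — an affine cipher.
Applying it to flesh: f(5)→15·5+16≡13=n; l(11)→15·11+16≡25=z; e(4)→15·4+16≡24=y; s(18)→15·18+16≡0=a; h(7)→15·7+16≡17=r (all mod 26).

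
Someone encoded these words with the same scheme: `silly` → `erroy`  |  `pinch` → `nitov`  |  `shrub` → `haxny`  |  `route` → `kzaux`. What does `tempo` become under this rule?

Two steps: reverse the string, then apply a Caesar shift of +6.
For tempo: reverse → opmet; then shift: o+6=u, p+6=v, m+6=s, e+6=k, t+6=z.

uvskz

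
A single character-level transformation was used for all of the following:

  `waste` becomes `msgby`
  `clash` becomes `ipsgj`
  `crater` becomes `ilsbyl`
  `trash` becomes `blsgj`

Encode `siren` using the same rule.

gelyf

w(22)→m(12) and a(0)→s(18) fit y≡21x+18 (mod 26); the inverse of 21 mod 26 is 5. This is an affine cipher: with a=0,…,z=25, each position x becomes (21x+18) mod 26.
For siren: s(18)→21·18+18≡6=g; i(8)→21·8+18≡4=e; r(17)→21·17+18≡11=l; e(4)→21·4+18≡24=y; n(13)→21·13+18≡5=f (all mod 26).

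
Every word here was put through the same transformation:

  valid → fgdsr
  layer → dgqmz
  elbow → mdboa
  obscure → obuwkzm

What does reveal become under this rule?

zmfmgd

v(21)→f(5) and a(0)→g(6) fit y≡21x+6 (mod 26); the inverse of 21 mod 26 is 5. Treating letters as 0–25, the rule is x ↦ 21x + 6 (mod 26).
Applying it to reveal: r(17)→21·17+6≡25=z; e(4)→21·4+6≡12=m; v(21)→21·21+6≡5=f; e(4)→21·4+6≡12=m; a(0)→21·0+6≡6=g; l(11)→21·11+6≡3=d (all mod 26).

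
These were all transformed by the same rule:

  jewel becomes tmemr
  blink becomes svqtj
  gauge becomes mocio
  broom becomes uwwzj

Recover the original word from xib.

tap

The word is reversed, then every letter is shifted forward by 8.
Reversing it on xib: shift back: x−8=p, i−8=a, b−8=t → pat; then reverse → tap.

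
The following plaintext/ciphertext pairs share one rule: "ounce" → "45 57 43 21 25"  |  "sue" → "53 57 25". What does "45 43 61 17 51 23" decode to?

o(#15)→45 and u(#21)→57: differences scale by 2, so n = 2·pos + 15. The formula is n = 2×(alphabet index, a=1) + 15.
Decoding 45 43 61 17 51 23: 45→(45−15)÷2=15=o, 43→(43−15)÷2=14=n, 61→(61−15)÷2=23=w, 17→(17−15)÷2=1=a, 51→(51−15)÷2=18=r, 23→(23−15)÷2=4=d.

onward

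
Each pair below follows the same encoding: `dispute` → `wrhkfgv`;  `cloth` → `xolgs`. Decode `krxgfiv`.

Each pair mirrors across the alphabet (d↔w, i↔r, s↔h): positions sum to 25. Letters are reflected about the middle of the alphabet (position → 25−position): Atbash.
Reversing it on krxgfiv: k↔p, r↔i, x↔c, g↔t, f↔u, i↔r, v↔e.

picture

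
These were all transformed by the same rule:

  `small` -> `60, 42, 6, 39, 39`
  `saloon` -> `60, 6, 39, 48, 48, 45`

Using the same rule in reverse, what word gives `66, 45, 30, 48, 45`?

s(#19)→60 and m(#13)→42: differences scale by 3, so n = 3·pos + 3. Each letter becomes 3×(its alphabet position, a=1..z=26) + 3.
Reversing it on 66, 45, 30, 48, 45: 66→(66−3)÷3=21=u, 45→(45−3)÷3=14=n, 30→(30−3)÷3=9=i, 48→(48−3)÷3=15=o, 45→(45−3)÷3=14=n.

union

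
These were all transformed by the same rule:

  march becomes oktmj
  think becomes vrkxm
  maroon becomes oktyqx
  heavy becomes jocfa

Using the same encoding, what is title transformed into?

A repeating key of period 2 is used — shifts +2, +10 over and over.
On title: t+2=v, i+10=s, t+2=v, l+10=v, e+2=g.

vsvvg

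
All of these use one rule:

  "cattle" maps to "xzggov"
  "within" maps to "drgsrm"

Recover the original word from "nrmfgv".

Each pair mirrors across the alphabet (c↔x, a↔z, t↔g): positions sum to 25. Each letter is replaced by its mirror in the alphabet: a↔z, b↔y, c↔x, and so on (the Atbash cipher).
Undoing it on nrmfgv: n↔m, r↔i, m↔n, f↔u, g↔t, v↔e.

minute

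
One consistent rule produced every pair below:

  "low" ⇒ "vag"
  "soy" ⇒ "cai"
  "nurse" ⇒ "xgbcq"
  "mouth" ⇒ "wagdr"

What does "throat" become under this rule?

drbamd

The shift depends on letter class: consonant l→v is +10, but vowel o→a is +12. Vowels shift forward by 12 and consonants shift forward by 10.
Applying it to throat: t(cons)+10=d, h(cons)+10=r, r(cons)+10=b, o(vowel)+12=a, a(vowel)+12=m, t(cons)+10=d.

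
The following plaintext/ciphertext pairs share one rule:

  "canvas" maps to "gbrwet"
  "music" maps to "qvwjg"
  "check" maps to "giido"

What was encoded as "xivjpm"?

Shifts by position in canvas: pos 0: c→g (+4), pos 1: a→b (+1), pos 2: n→r (+4), pos 3: v→w (+1) — repeating every 2. It's a Vigenère-style cipher with numeric key [4,1]: position i shifts by key[i mod 2].
Decoding xivjpm: x−4=t, i−1=h, v−4=r, j−1=i, p−4=l, m−1=l.

thrill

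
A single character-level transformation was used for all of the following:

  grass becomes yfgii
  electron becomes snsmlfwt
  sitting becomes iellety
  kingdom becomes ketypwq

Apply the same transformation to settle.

isllns

Each letter's alphabet position (a=0..z=25) is mapped through 3·x+6 mod 26 — an affine cipher.
On settle: s(18)→3·18+6≡8=i; e(4)→3·4+6≡18=s; t(19)→3·19+6≡11=l; t(19)→3·19+6≡11=l; l(11)→3·11+6≡13=n; e(4)→3·4+6≡18=s (all mod 26).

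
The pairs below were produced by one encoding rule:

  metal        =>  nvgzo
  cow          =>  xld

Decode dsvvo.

Each pair mirrors across the alphabet (m↔n, e↔v, t↔g): positions sum to 25. Letters are reflected about the middle of the alphabet (position → 25−position): Atbash.
Decoding dsvvo: d↔w, s↔h, v↔e, v↔e, o↔l.

wheel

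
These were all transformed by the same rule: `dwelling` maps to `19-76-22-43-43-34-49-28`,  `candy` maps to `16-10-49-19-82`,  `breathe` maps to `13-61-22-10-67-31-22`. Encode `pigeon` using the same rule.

55-34-28-22-52-49

Each letter becomes 3×(its alphabet position, a=1..z=26) + 7.
For pigeon: p=16→55, i=9→34, g=7→28, e=5→22, o=15→52, n=14→49.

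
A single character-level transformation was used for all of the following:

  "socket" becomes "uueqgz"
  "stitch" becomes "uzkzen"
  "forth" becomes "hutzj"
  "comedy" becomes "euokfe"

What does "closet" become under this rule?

Shifts by position in socket: pos 0: s→u (+2), pos 1: o→u (+6), pos 2: c→e (+2), pos 3: k→q (+6) — repeating every 2. The shifts repeat in a cycle of length 2: positions 0,1,… shift by +2, +6, then the pattern repeats.
For closet: c+2=e, l+6=r, o+2=q, s+6=y, e+2=g, t+6=z.

erqygz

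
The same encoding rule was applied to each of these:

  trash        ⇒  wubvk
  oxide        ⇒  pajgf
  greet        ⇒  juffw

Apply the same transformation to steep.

The shift depends on letter class: consonant t→w is +3, but vowel a→b is +1. Vowels shift forward by 1 and consonants shift forward by 3.
On steep: s(cons)+3=v, t(cons)+3=w, e(vowel)+1=f, e(vowel)+1=f, p(cons)+3=s.

vwffs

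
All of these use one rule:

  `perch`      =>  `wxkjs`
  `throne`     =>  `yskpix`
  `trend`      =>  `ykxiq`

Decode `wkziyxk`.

printer

p(15)→w(22) and e(4)→x(23) fit y≡7x+21 (mod 26); the inverse of 7 mod 26 is 15. This is an affine cipher: with a=0,…,z=25, each position x becomes (7x+21) mod 26.
Decoding wkziyxk: w(22)→15·(22−21)≡15=p; k(10)→15·(10−21)≡17=r; z(25)→15·(25−21)≡8=i; i(8)→15·(8−21)≡13=n; y(24)→15·(24−21)≡19=t; x(23)→15·(23−21)≡4=e; k(10)→15·(10−21)≡17=r (all mod 26).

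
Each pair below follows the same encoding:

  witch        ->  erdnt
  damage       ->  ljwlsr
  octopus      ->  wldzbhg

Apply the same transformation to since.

In witch: w→e is +8, i→r is +9, t→d is +10, c→n is +11 — the shift increases by 1 each position. The shift increases by 1 at each position, starting from +8: 8, 9, 10, ….
On since: s+8=a, i+9=r, n+10=x, c+11=n, e+12=q.

arxnq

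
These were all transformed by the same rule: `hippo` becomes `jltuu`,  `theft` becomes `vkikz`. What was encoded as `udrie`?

In hippo: h→j is +2, i→l is +3, p→t is +4, p→u is +5 — the shift increases by 1 each position. The shift increases by 1 at each position, starting from +2: 2, 3, 4, ….
Decoding udrie: u−2=s, d−3=a, r−4=n, i−5=d, e−6=y.

sandy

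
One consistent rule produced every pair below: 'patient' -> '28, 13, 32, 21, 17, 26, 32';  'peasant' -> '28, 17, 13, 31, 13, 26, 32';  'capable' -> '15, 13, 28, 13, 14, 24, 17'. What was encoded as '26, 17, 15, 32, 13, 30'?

Letters become their 1-based position plus 12 (so a→13, b→14, …).
Decoding 26, 17, 15, 32, 13, 30: 26→(26−12)÷1=14=n, 17→(17−12)÷1=5=e, 15→(15−12)÷1=3=c, 32→(32−12)÷1=20=t, 13→(13−12)÷1=1=a, 30→(30−12)÷1=18=r.

nectar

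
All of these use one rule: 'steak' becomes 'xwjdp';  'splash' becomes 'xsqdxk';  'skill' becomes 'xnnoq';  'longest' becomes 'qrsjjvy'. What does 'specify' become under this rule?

Shifts by position in steak: pos 0: s→x (+5), pos 1: t→w (+3), pos 2: e→j (+5), pos 3: a→d (+3) — repeating every 2. A repeating key of period 2 is used — shifts +5, +3 over and over.
Applying it to specify: s+5=x, p+3=s, e+5=j, c+3=f, i+5=n, f+3=i, y+5=d.

xsjfnid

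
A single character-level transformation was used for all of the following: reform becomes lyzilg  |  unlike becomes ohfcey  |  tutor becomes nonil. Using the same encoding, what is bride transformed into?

Compare letters: r→l is +20, e→y is +20, f→z is +20 — a constant shift. It's a constant shift of +20 (ROT20).
On bride: b+20=v, r+20=l, i+20=c, d+20=x, e+20=y.

vlcxy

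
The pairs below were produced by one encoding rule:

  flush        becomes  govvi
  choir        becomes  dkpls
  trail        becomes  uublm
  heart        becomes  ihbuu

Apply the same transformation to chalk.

dkbol

A repeating key of period 2 is used — shifts +1, +3 over and over.
Applying it to chalk: c+1=d, h+3=k, a+1=b, l+3=o, k+1=l.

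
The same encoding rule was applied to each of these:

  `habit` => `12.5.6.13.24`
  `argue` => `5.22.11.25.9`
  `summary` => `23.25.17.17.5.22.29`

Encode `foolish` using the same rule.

10.19.19.16.13.23.12

h is letter #8 and maps to 12: an offset of 4. Each letter is replaced by its alphabet position (a=1..z=26) + 4.
Applying it to foolish: f=6→10, o=15→19, o=15→19, l=12→16, i=9→13, s=19→23, h=8→12.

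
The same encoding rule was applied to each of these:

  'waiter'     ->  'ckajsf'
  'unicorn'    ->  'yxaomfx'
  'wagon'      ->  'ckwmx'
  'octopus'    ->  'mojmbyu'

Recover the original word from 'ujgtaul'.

w(22)→c(2) and a(0)→k(10) fit y≡15x+10 (mod 26); the inverse of 15 mod 26 is 7. This is an affine cipher: with a=0,…,z=25, each position x becomes (15x+10) mod 26.
Reversing it on ujgtaul: u(20)→7·(20−10)≡18=s; j(9)→7·(9−10)≡19=t; g(6)→7·(6−10)≡24=y; t(19)→7·(19−10)≡11=l; a(0)→7·(0−10)≡8=i; u(20)→7·(20−10)≡18=s; l(11)→7·(11−10)≡7=h (all mod 26).

stylish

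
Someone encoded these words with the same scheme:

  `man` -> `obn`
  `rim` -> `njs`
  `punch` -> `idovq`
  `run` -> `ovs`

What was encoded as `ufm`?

The output letters match the input read backwards, each shifted +1: man reversed is nam. Read the word backwards and shift each letter +1.
Decoding ufm: shift back: u−1=t, f−1=e, m−1=l → tel; then reverse → let.

let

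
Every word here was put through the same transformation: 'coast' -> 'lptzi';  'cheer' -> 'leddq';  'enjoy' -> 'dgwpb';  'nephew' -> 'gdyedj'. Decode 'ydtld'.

c(2)→l(11) and o(14)→p(15) fit y≡9x+19 (mod 26); the inverse of 9 mod 26 is 3. Treating letters as 0–25, the rule is x ↦ 9x + 19 (mod 26).
Undoing it on ydtld: y(24)→3·(24−19)≡15=p; d(3)→3·(3−19)≡4=e; t(19)→3·(19−19)≡0=a; l(11)→3·(11−19)≡2=c; d(3)→3·(3−19)≡4=e (all mod 26).

peace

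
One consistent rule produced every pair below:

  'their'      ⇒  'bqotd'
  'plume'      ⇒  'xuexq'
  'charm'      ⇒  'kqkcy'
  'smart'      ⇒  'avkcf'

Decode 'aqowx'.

shell

In their: t→b is +8, h→q is +9, e→o is +10, i→t is +11 — the shift increases by 1 each position. Letter i (0-indexed) is shifted by i+8, so successive shifts are 8, 9, 10, ….
Undoing it on aqowx: a−8=s, q−9=h, o−10=e, w−11=l, x−12=l.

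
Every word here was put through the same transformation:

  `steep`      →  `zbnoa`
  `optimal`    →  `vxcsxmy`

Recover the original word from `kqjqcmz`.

In steep: s→z is +7, t→b is +8, e→n is +9, e→o is +10 — the shift increases by 1 each position. The shift increases by 1 at each position, starting from +7: 7, 8, 9, ….
Undoing it on kqjqcmz: k−7=d, q−8=i, j−9=a, q−10=g, c−11=r, m−12=a, z−13=m.

diagram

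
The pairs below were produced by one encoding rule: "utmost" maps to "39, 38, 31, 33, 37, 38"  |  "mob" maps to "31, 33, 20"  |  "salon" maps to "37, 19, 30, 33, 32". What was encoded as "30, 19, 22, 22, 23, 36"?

Each letter is replaced by its alphabet position (a=1..z=26) + 18.
Reversing it on 30, 19, 22, 22, 23, 36: 30→(30−18)÷1=12=l, 19→(19−18)÷1=1=a, 22→(22−18)÷1=4=d, 22→(22−18)÷1=4=d, 23→(23−18)÷1=5=e, 36→(36−18)÷1=18=r.

ladder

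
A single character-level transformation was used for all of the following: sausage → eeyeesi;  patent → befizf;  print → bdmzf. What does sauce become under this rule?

The rule splits by letter class: vowels +4, consonants +12.
For sauce: s(cons)+12=e, a(vowel)+4=e, u(vowel)+4=y, c(cons)+12=o, e(vowel)+4=i.

eeyoi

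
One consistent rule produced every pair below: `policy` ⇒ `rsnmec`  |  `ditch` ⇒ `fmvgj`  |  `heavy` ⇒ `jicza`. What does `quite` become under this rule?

sykxg

Shifts by position in policy: pos 0: p→r (+2), pos 1: o→s (+4), pos 2: l→n (+2), pos 3: i→m (+4) — repeating every 2. A repeating key of period 2 is used — shifts +2, +4 over and over.
On quite: q+2=s, u+4=y, i+2=k, t+4=x, e+2=g.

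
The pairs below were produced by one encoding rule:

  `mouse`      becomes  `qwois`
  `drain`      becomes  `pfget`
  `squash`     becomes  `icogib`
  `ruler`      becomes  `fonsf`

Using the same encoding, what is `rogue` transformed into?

fwyos

m(12)→q(16) and o(14)→w(22) fit y≡3x+6 (mod 26); the inverse of 3 mod 26 is 9. Treating letters as 0–25, the rule is x ↦ 3x + 6 (mod 26).
On rogue: r(17)→3·17+6≡5=f; o(14)→3·14+6≡22=w; g(6)→3·6+6≡24=y; u(20)→3·20+6≡14=o; e(4)→3·4+6≡18=s (all mod 26).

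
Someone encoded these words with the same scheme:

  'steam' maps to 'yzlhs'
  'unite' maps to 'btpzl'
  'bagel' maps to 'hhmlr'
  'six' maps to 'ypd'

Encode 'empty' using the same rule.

Vowels shift forward by 7 and consonants shift forward by 6.
On empty: e(vowel)+7=l, m(cons)+6=s, p(cons)+6=v, t(cons)+6=z, y(cons)+6=e.

lsvze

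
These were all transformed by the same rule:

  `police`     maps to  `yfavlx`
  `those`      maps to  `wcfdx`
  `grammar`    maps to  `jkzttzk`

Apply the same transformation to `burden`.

spkexm

p(15)→y(24) and o(14)→f(5) fit y≡19x+25 (mod 26); the inverse of 19 mod 26 is 11. Treating letters as 0–25, the rule is x ↦ 19x + 25 (mod 26).
Applying it to burden: b(1)→19·1+25≡18=s; u(20)→19·20+25≡15=p; r(17)→19·17+25≡10=k; d(3)→19·3+25≡4=e; e(4)→19·4+25≡23=x; n(13)→19·13+25≡12=m (all mod 26).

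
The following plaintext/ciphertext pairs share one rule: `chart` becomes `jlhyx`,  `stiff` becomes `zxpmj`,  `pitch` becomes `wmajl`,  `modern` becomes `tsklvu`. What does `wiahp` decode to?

Shifts by position in chart: pos 0: c→j (+7), pos 1: h→l (+4), pos 2: a→h (+7), pos 3: r→y (+7), pos 4: t→x (+4) — repeating every 3. It's a Vigenère-style cipher with numeric key [7,4,7]: position i shifts by key[i mod 3].
Undoing it on wiahp: w−7=p, i−4=e, a−7=t, h−7=a, p−4=l.

petal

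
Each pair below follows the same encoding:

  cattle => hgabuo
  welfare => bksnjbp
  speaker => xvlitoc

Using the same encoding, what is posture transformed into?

In cattle: c→h is +5, a→g is +6, t→a is +7, t→b is +8 — the shift increases by 1 each position. Each letter shifts forward by (position + 5), i.e. 5, 6, 7, … — the shift grows by one for each successive letter.
For posture: p+5=u, o+6=u, s+7=z, t+8=b, u+9=d, r+10=b, e+11=p.

uuzbdbp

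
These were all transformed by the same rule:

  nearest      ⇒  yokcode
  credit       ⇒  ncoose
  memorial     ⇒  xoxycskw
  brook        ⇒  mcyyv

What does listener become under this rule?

wsdeoyoc

The rule splits by letter class: vowels +10, consonants +11.
On listener: l(cons)+11=w, i(vowel)+10=s, s(cons)+11=d, t(cons)+11=e, e(vowel)+10=o, n(cons)+11=y, e(vowel)+10=o, r(cons)+11=c.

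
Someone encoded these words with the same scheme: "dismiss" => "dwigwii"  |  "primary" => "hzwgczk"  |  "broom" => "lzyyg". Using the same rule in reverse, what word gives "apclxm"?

unable

d(3)→d(3) and i(8)→w(22) fit y≡9x+2 (mod 26); the inverse of 9 mod 26 is 3. This is an affine cipher: with a=0,…,z=25, each position x becomes (9x+2) mod 26.
Reversing it on apclxm: a(0)→3·(0−2)≡20=u; p(15)→3·(15−2)≡13=n; c(2)→3·(2−2)≡0=a; l(11)→3·(11−2)≡1=b; x(23)→3·(23−2)≡11=l; m(12)→3·(12−2)≡4=e (all mod 26).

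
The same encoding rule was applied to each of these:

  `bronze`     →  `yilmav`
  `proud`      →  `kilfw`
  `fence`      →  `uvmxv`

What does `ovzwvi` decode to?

leader

Each pair mirrors across the alphabet (b↔y, r↔i, o↔l): positions sum to 25. Letters are reflected about the middle of the alphabet (position → 25−position): Atbash.
Reversing it on ovzwvi: o↔l, v↔e, z↔a, w↔d, v↔e, i↔r.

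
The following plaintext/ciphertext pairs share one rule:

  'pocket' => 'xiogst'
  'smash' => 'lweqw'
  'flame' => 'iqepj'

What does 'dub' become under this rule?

Two steps: reverse the string, then apply a Caesar shift of +4.
For dub: reverse → bud; then shift: b+4=f, u+4=y, d+4=h.

fyh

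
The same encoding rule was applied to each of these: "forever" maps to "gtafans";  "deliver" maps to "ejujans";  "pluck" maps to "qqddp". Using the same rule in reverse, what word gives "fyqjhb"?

ethics

The shifts repeat in a cycle of length 3: positions 0,1,… shift by +1, +5, +9, then the pattern repeats.
Reversing it on fyqjhb: f−1=e, y−5=t, q−9=h, j−1=i, h−5=c, b−9=s.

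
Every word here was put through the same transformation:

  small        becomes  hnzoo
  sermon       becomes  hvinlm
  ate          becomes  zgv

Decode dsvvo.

wheel

Each letter is replaced by its mirror in the alphabet: a↔z, b↔y, c↔x, and so on (the Atbash cipher).
Undoing it on dsvvo: d↔w, s↔h, v↔e, v↔e, o↔l.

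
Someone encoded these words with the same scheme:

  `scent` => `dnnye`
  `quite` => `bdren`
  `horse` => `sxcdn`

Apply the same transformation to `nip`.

The shift depends on letter class: consonant s→d is +11, but vowel e→n is +9. Two shifts are in play — +9 for a/e/i/o/u, +11 for every other letter.
On nip: n(cons)+11=y, i(vowel)+9=r, p(cons)+11=a.

yra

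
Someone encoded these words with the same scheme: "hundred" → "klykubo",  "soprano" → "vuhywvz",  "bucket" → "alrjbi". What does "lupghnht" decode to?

The output letters match the input read backwards, each shifted +7: hundred reversed is derdnuh. Two steps: reverse the string, then apply a Caesar shift of +7.
Undoing it on lupghnht: shift back: l−7=e, u−7=n, p−7=i, g−7=z, h−7=a, n−7=g, h−7=a, t−7=m → enizagam; then reverse → magazine.

magazine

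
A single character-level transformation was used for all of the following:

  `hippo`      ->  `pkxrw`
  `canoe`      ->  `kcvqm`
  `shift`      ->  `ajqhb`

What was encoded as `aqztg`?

Shifts by position in hippo: pos 0: h→p (+8), pos 1: i→k (+2), pos 2: p→x (+8), pos 3: p→r (+2) — repeating every 2. A repeating key of period 2 is used — shifts +8, +2 over and over.
Undoing it on aqztg: a−8=s, q−2=o, z−8=r, t−2=r, g−8=y.

sorry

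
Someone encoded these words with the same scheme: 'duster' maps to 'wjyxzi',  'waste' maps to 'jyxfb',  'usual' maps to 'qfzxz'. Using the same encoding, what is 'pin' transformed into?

snu

The output letters match the input read backwards, each shifted +5: duster reversed is retsud. The word is reversed, then every letter is shifted forward by 5.
Applying it to pin: reverse → nip; then shift: n+5=s, i+5=n, p+5=u.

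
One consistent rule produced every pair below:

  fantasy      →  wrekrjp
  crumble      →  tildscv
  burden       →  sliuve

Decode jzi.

Compare letters: f→w is +17, a→r is +17, n→e is +17 — a constant shift. Each letter is shifted forward by 17 in the alphabet (a Caesar shift of +17).
Decoding jzi: j−17=s, z−17=i, i−17=r.

sir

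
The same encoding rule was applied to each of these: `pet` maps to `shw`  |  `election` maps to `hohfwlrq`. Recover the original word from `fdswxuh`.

capture

Compare letters: p→s is +3, e→h is +3, t→w is +3 — a constant shift. Each letter is shifted forward by 3 in the alphabet (a Caesar shift of +3).
Decoding fdswxuh: f−3=c, d−3=a, s−3=p, w−3=t, x−3=u, u−3=r, h−3=e.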